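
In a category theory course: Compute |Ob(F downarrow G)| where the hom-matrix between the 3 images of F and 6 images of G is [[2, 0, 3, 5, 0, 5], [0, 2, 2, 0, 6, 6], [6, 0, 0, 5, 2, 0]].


Objects of (F downarrow G) are triples (a, b, h: F(a)->G(b)).
The count equals the sum of all entries in the hom-matrix.
sum(row 0) = 15
sum(row 1) = 16
sum(row 2) = 13
Grand total = 44

44


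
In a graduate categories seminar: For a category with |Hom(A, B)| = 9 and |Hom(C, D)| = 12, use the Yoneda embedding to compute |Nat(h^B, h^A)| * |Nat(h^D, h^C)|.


By the Yoneda lemma, Nat(h^B, h^A) is isomorphic to Hom(A, B),
so |Nat(h^B, h^A)| = |Hom(A, B)| and |Nat(h^D, h^C)| = |Hom(C, D)|.
|Hom(A, B)| = 9, |Hom(C, D)| = 12.
|Nat(h^B, h^A) x Nat(h^D, h^C)| = 9 * 12 = 108

108


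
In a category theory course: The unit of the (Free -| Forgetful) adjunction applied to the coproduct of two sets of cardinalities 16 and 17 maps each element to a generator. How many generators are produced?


The unit eta_X: X -> U(F(X)) of the Free-Forgetful adjunction
maps each element of X to a generator of F(X). For X = S + T (disjoint
union in Set), |S + T| = |S| + |T|.
Total mappings = 16 + 17 = 33.

33


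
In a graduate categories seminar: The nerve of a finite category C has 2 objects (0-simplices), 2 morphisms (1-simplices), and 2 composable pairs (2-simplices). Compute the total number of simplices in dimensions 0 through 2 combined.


The 2-skeleton of the nerve N(C) consists of simplices in dimensions 0, 1, 2:
  |N(C)_0| = 2 (objects)
  |N(C)_1| = 2 (morphisms)
  |N(C)_2| = 2 (composable pairs)
Total = 2 + 2 + 2 = 6

6


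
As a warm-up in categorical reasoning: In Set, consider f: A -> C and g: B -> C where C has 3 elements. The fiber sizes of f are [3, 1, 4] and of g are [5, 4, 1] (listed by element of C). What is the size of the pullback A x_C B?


The pullback A x_C B consists of pairs (a, b) with f(a) = g(b).
For each element c in C, the fiber product has |f^-1(c)| * |g^-1(c)| elements.
Summing over C: 3 * 5 + 1 * 4 + 4 * 1
= 15 + 4 + 4 = 23

23


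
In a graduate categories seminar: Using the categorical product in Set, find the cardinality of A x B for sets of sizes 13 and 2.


In Set, the product A x B is the Cartesian product.
By the universal property, |A x B| = |A| * |B|.
|A x B| = 13 * 2 = 26

26


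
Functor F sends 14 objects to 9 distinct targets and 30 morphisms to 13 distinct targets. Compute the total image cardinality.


The image of F consists of distinct objects and distinct morphisms.
|Im(F)| on objects = 9
|Im(F)| on morphisms = 13
Total image cardinality = 9 + 13 = 22

22


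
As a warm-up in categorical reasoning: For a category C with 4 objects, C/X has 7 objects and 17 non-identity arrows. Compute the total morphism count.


In the slice category C/X, objects are morphisms to X.
Identity morphisms: 7 (one per object of C/X).
Non-identity morphisms: 17.
Total = 7 + 17 = 24

24


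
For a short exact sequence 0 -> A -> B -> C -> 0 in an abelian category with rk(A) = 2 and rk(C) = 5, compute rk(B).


For a short exact sequence 0 -> A -> B -> C -> 0,
rank is additive: rank(B) = rank(A) + rank(C).
rank(B) = 2 + 5 = 7

7


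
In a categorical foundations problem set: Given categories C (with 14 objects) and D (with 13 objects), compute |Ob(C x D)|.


The product category C x D has objects that are pairs (c, d).
Number of pairs = |Ob(C)| * |Ob(D)| = 14 * 13 = 182

182


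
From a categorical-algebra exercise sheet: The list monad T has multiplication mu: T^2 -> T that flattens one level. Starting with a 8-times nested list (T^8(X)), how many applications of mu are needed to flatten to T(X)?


Each application of mu: T^2 -> T removes one layer of nesting.
Starting at depth 8 (i.e., T^8(X)), we need to reach T(X).
Number of mu applications = 8 - 1 = 7

7


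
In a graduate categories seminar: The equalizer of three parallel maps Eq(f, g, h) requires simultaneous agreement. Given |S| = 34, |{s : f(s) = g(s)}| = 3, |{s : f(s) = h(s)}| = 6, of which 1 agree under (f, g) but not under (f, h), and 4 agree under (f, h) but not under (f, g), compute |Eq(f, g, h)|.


Eq(f, g, h) is the triple-agreement set: points in S where all three
maps take the same value. Using inclusion-exclusion on the pairwise data:
Pair (f, g) agrees on 3 points; pair (f, h) on 6 points.
Points agreeing under (f, g) but not (f, h) = 1; under (f, h) but not (f, g) = 4.
Triple-agreement = agreement-in-(f, g) minus points that agree under (f, g) but not (f, h):
|Eq(f, g, h)| = 3 - 1 = 2
(cross-check via (f, h): 6 - 4 = 2.)

2


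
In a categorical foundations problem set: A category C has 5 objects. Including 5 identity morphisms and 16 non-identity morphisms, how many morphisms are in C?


Each object has an identity morphism, giving 5 identities.
Adding the 16 non-identity morphisms:
Total = 5 + 16 = 21

21


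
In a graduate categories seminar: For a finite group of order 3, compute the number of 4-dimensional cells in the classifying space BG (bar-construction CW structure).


In the bar-construction CW model of BG, the n-cells are indexed by
n-tuples [g_1|...|g_n] of non-identity elements of G (degenerate
simplices with some g_i = e do not contribute cells), so there are
(|G| - 1)^n n-cells.
For dim = 4 with |G| = 3:
cells = (3 - 1)^4 = 2^4 = 16

16


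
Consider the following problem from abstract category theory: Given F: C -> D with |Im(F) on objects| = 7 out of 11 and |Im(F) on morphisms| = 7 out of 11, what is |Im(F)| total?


The image of F consists of distinct objects and distinct morphisms.
|Im(F)| on objects = 7
|Im(F)| on morphisms = 7
Total image cardinality = 7 + 7 = 14

14


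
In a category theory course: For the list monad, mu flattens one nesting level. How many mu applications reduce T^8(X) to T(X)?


Each application of mu: T^2 -> T removes one layer of nesting.
Starting at depth 8 (i.e., T^8(X)), we need to reach T(X).
Number of mu applications = 8 - 1 = 7

7


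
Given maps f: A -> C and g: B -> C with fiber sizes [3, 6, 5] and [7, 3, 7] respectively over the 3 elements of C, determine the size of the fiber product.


The pullback A x_C B consists of pairs (a, b) with f(a) = g(b).
For each element c in C, the fiber product has |f^-1(c)| * |g^-1(c)| elements.
Summing over C: 3 * 7 + 6 * 3 + 5 * 7
= 21 + 18 + 35 = 74

74


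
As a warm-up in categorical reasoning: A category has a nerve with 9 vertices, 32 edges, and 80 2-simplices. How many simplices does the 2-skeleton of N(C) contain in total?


The 2-skeleton of the nerve N(C) consists of simplices in dimensions 0, 1, 2:
  |N(C)_0| = 9 (objects)
  |N(C)_1| = 32 (morphisms)
  |N(C)_2| = 80 (composable pairs)
Total = 9 + 32 + 80 = 121

121


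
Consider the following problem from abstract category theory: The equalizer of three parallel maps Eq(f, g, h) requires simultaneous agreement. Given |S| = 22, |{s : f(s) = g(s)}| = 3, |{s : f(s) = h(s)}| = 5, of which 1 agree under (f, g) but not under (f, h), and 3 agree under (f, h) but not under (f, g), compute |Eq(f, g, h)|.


Eq(f, g, h) is the triple-agreement set: points in S where all three
maps take the same value. Using inclusion-exclusion on the pairwise data:
Pair (f, g) agrees on 3 points; pair (f, h) on 5 points.
Points agreeing under (f, g) but not (f, h) = 1; under (f, h) but not (f, g) = 3.
Triple-agreement = agreement-in-(f, g) minus points that agree under (f, g) but not (f, h):
|Eq(f, g, h)| = 3 - 1 = 2
(cross-check via (f, h): 5 - 3 = 2.)

2


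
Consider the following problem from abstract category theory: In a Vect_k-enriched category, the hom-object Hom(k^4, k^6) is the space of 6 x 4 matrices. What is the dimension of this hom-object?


In Vect-enriched categories, Hom(k^n, k^m) is the space of m x n matrices.
dim(Hom(k^4, k^6)) = 6 * 4 = 24

24


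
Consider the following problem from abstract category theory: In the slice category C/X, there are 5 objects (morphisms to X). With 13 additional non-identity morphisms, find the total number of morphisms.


In the slice category C/X, objects are morphisms to X.
Identity morphisms: 5 (one per object of C/X).
Non-identity morphisms: 13.
Total = 5 + 13 = 18

18


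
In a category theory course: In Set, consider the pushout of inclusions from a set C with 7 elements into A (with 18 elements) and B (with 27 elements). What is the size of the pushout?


The pushout A +_C B identifies the images of C in A and B.
|A +_C B| = |A| + |B| - |C| (for injections).
= 18 + 27 - 7 = 38

38


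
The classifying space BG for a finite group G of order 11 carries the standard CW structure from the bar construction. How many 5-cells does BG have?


In the bar-construction CW model of BG, the n-cells are indexed by
n-tuples [g_1|...|g_n] of non-identity elements of G (degenerate
simplices with some g_i = e do not contribute cells), so there are
(|G| - 1)^n n-cells.
For dim = 5 with |G| = 11:
cells = (11 - 1)^5 = 10^5 = 100000

100000


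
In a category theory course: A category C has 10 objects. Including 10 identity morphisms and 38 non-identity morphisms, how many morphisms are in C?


Each object has an identity morphism, giving 10 identities.
Adding the 38 non-identity morphisms:
Total = 10 + 38 = 48

48


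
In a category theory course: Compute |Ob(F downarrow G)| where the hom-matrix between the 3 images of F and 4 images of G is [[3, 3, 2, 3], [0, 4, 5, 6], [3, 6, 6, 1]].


Objects of (F downarrow G) are triples (a, b, h: F(a)->G(b)).
The count equals the sum of all entries in the hom-matrix.
sum(row 0) = 11
sum(row 1) = 15
sum(row 2) = 16
Grand total = 42

42


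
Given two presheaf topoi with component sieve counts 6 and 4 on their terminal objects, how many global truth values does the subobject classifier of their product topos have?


In a product of presheaf topoi E_1 x E_2, the subobject classifier
is Omega = Omega_1 x Omega_2 (componentwise), so
|Omega(top)| = |Omega_1(top_1)| * |Omega_2(top_2)|.
= 6 * 4 = 24.

24


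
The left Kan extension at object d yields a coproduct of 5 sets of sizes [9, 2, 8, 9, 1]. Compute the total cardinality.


Pointwise, the left Kan extension (Lan_F H)(d) is the colimit, indexed
by the comma category (F downarrow d), of H composed with the
projection (F downarrow d) -> C. Here that colimit is given
as a coproduct (disjoint union) of sets, so its cardinality is the
sum of the sizes of the summands.
Coproduct of sets with sizes: 9 + 2 + 8 + 9 + 1
= 29

29


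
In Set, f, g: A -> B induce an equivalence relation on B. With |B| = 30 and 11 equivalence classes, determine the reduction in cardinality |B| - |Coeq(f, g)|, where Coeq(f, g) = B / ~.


The coequalizer Coeq(f, g) = B / ~ has one element per equivalence class.
|B| = 30, |Coeq(f, g)| = 11.
|B| - |Coeq(f, g)| = 30 - 11 = 19.

19


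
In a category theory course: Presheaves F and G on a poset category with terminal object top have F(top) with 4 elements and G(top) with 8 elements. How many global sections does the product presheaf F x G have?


Global sections of a presheaf on a poset with terminal top satisfy
Gamma(H) ~ H(top). Presheaves admit pointwise products, so
(F x G)(top) = F(top) x G(top) (Cartesian product).
|Gamma(F x G)| = |F(top)| * |G(top)| = 4 * 8 = 32.

32


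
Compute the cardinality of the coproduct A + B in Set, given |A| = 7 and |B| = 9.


In Set, the coproduct A + B is the disjoint union.
|A + B| = |A| + |B| = 7 + 9 = 16

16


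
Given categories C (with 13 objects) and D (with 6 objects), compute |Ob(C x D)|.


The product category C x D has objects that are pairs (c, d).
Number of pairs = |Ob(C)| * |Ob(D)| = 13 * 6 = 78

78


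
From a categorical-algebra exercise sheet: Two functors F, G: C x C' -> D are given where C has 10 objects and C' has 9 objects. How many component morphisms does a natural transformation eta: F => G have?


A natural transformation eta: F => G assigns one component morphism per
object of the domain category.
The domain is the product category C x C', so
|Ob(C x C')| = |Ob(C)| * |Ob(C')| = 10 * 9 = 90.
Therefore eta has 90 component morphisms.

90


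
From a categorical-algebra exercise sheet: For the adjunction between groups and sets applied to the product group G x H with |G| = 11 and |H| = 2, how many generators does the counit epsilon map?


The counit epsilon_K: F(U(K)) -> K of the Free-Forgetful adjunction
maps |K| generators of F(U(K)) into K. For K = G x H (the product group),
|G x H| = |G| * |H|.
Total generators mapped = 11 * 2 = 22.

22


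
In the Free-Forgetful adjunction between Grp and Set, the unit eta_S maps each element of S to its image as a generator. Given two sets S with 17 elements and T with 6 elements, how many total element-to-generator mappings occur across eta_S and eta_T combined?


The unit eta_X: X -> U(F(X)) of the Free-Forgetful adjunction
maps each element of X to a generator of F(X). For X = S + T (disjoint
union in Set), |S + T| = |S| + |T|.
Total mappings = 17 + 6 = 23.

23


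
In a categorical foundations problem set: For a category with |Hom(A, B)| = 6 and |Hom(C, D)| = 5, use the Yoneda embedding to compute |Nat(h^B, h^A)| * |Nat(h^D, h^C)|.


By the Yoneda lemma, Nat(h^B, h^A) is isomorphic to Hom(A, B),
so |Nat(h^B, h^A)| = |Hom(A, B)| and |Nat(h^D, h^C)| = |Hom(C, D)|.
|Hom(A, B)| = 6, |Hom(C, D)| = 5.
|Nat(h^B, h^A) x Nat(h^D, h^C)| = 6 * 5 = 30

30


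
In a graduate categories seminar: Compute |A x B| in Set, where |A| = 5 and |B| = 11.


In Set, the product A x B is the Cartesian product.
By the universal property, |A x B| = |A| * |B|.
|A x B| = 5 * 11 = 55

55


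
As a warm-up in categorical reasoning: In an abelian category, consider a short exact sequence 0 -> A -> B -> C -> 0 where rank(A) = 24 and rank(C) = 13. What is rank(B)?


For a short exact sequence 0 -> A -> B -> C -> 0,
rank is additive: rank(B) = rank(A) + rank(C).
rank(B) = 24 + 13 = 37

37


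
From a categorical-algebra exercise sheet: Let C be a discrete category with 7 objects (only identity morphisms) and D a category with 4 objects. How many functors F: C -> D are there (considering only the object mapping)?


A functor from a discrete category C to D is determined by
where each object maps. Each of the 7 objects of C can map
to any of the 4 objects of D independently.
Number of functors = 4^7 = 16384

16384


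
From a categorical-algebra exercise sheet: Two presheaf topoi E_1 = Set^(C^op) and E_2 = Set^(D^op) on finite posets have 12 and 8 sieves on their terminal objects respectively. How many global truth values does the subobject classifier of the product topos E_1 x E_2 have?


In a product of presheaf topoi E_1 x E_2, the subobject classifier
is Omega = Omega_1 x Omega_2 (componentwise), so
|Omega(top)| = |Omega_1(top_1)| * |Omega_2(top_2)|.
= 12 * 8 = 96.

96


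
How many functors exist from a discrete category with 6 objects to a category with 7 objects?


A functor from a discrete category C to D is determined by
where each object maps. Each of the 6 objects of C can map
to any of the 7 objects of D independently.
Number of functors = 7^6 = 117649

117649


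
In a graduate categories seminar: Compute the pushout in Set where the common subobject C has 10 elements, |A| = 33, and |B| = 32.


The pushout A +_C B identifies the images of C in A and B.
|A +_C B| = |A| + |B| - |C| (for injections).
= 33 + 32 - 10 = 55

55


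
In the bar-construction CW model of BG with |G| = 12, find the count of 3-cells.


In the bar-construction CW model of BG, the n-cells are indexed by
n-tuples [g_1|...|g_n] of non-identity elements of G (degenerate
simplices with some g_i = e do not contribute cells), so there are
(|G| - 1)^n n-cells.
For dim = 3 with |G| = 12:
cells = (12 - 1)^3 = 11^3 = 1331

1331


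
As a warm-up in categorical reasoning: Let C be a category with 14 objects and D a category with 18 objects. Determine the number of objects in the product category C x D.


The product category C x D has objects that are pairs (c, d).
Number of pairs = |Ob(C)| * |Ob(D)| = 14 * 18 = 252

252


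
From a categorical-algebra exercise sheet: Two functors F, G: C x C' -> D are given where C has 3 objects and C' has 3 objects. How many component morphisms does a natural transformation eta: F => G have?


A natural transformation eta: F => G assigns one component morphism per
object of the domain category.
The domain is the product category C x C', so
|Ob(C x C')| = |Ob(C)| * |Ob(C')| = 3 * 3 = 9.
Therefore eta has 9 component morphisms.

9


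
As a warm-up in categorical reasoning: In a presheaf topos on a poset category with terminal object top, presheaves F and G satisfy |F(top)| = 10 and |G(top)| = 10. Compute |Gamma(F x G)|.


Global sections of a presheaf on a poset with terminal top satisfy
Gamma(H) ~ H(top). Presheaves admit pointwise products, so
(F x G)(top) = F(top) x G(top) (Cartesian product).
|Gamma(F x G)| = |F(top)| * |G(top)| = 10 * 10 = 100.

100


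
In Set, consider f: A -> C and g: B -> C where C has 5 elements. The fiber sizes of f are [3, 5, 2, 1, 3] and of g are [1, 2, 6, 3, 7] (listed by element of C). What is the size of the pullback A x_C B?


The pullback A x_C B consists of pairs (a, b) with f(a) = g(b).
For each element c in C, the fiber product has |f^-1(c)| * |g^-1(c)| elements.
Summing over C: 3 * 1 + 5 * 2 + 2 * 6 + 1 * 3 + 3 * 7
= 3 + 10 + 12 + 3 + 21 = 49

49


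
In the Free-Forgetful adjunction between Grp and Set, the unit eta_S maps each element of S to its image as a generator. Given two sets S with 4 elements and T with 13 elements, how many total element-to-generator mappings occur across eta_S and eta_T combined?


The unit eta_X: X -> U(F(X)) of the Free-Forgetful adjunction
maps each element of X to a generator of F(X). For X = S + T (disjoint
union in Set), |S + T| = |S| + |T|.
Total mappings = 4 + 13 = 17.

17


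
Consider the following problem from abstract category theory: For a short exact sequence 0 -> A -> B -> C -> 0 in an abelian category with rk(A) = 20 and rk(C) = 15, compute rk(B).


For a short exact sequence 0 -> A -> B -> C -> 0,
rank is additive: rank(B) = rank(A) + rank(C).
rank(B) = 20 + 15 = 35

35


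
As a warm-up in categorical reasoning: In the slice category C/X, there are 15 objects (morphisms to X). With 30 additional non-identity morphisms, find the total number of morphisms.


In the slice category C/X, objects are morphisms to X.
Identity morphisms: 15 (one per object of C/X).
Non-identity morphisms: 30.
Total = 15 + 30 = 45

45


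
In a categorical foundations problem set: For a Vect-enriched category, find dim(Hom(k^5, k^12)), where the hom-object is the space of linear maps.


In Vect-enriched categories, Hom(k^n, k^m) is the space of m x n matrices.
dim(Hom(k^5, k^12)) = 12 * 5 = 60

60


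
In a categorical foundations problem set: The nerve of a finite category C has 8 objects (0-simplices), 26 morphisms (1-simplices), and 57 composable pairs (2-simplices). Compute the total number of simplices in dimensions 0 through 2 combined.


The 2-skeleton of the nerve N(C) consists of simplices in dimensions 0, 1, 2:
  |N(C)_0| = 8 (objects)
  |N(C)_1| = 26 (morphisms)
  |N(C)_2| = 57 (composable pairs)
Total = 8 + 26 + 57 = 91

91


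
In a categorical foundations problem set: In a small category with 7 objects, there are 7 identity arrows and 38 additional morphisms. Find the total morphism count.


Each object has an identity morphism, giving 7 identities.
Adding the 38 non-identity morphisms:
Total = 7 + 38 = 45

45


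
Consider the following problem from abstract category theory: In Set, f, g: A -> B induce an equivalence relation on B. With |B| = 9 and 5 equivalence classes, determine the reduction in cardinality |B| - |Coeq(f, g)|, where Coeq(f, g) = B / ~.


The coequalizer Coeq(f, g) = B / ~ has one element per equivalence class.
|B| = 9, |Coeq(f, g)| = 5.
|B| - |Coeq(f, g)| = 9 - 5 = 4.

4


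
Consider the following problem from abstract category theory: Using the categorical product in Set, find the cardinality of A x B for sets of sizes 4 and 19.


In Set, the product A x B is the Cartesian product.
By the universal property, |A x B| = |A| * |B|.
|A x B| = 4 * 19 = 76

76


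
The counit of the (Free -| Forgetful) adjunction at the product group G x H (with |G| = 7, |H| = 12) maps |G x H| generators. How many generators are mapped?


The counit epsilon_K: F(U(K)) -> K of the Free-Forgetful adjunction
maps |K| generators of F(U(K)) into K. For K = G x H (the product group),
|G x H| = |G| * |H|.
Total generators mapped = 7 * 12 = 84.

84


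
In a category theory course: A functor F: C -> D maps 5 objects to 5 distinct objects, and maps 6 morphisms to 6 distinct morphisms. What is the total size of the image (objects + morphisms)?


The image of F consists of distinct objects and distinct morphisms.
|Im(F)| on objects = 5
|Im(F)| on morphisms = 6
Total image cardinality = 5 + 6 = 11

11


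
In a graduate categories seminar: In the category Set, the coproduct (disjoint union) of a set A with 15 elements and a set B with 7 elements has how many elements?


In Set, the coproduct A + B is the disjoint union.
|A + B| = |A| + |B| = 15 + 7 = 22

22


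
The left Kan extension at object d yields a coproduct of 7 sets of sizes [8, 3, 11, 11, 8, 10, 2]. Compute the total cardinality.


Pointwise, the left Kan extension (Lan_F H)(d) is the colimit, indexed
by the comma category (F downarrow d), of H composed with the
projection (F downarrow d) -> C. Here that colimit is given
as a coproduct (disjoint union) of sets, so its cardinality is the
sum of the sizes of the summands.
Coproduct of sets with sizes: 8 + 3 + 11 + 11 + 8 + 10 + 2
= 53

53


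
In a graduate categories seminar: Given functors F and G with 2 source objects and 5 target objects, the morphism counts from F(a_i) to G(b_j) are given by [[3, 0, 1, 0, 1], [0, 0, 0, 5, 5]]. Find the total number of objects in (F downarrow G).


Objects of (F downarrow G) are triples (a, b, h: F(a)->G(b)).
The count equals the sum of all entries in the hom-matrix.
sum(row 0) = 5
sum(row 1) = 10
Grand total = 15

15


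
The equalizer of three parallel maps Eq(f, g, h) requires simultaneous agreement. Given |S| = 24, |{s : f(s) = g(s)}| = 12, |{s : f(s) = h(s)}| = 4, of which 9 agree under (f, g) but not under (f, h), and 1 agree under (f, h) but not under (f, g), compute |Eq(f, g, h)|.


Eq(f, g, h) is the triple-agreement set: points in S where all three
maps take the same value. Using inclusion-exclusion on the pairwise data:
Pair (f, g) agrees on 12 points; pair (f, h) on 4 points.
Points agreeing under (f, g) but not (f, h) = 9; under (f, h) but not (f, g) = 1.
Triple-agreement = agreement-in-(f, g) minus points that agree under (f, g) but not (f, h):
|Eq(f, g, h)| = 12 - 9 = 3
(cross-check via (f, h): 4 - 1 = 3.)

3


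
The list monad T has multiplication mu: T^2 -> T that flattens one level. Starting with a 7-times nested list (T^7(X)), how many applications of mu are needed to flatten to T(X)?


Each application of mu: T^2 -> T removes one layer of nesting.
Starting at depth 7 (i.e., T^7(X)), we need to reach T(X).
Number of mu applications = 7 - 1 = 6

6


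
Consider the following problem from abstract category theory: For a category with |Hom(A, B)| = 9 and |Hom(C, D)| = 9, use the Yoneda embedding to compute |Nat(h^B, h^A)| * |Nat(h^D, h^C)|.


By the Yoneda lemma, Nat(h^B, h^A) is isomorphic to Hom(A, B),
so |Nat(h^B, h^A)| = |Hom(A, B)| and |Nat(h^D, h^C)| = |Hom(C, D)|.
|Hom(A, B)| = 9, |Hom(C, D)| = 9.
|Nat(h^B, h^A) x Nat(h^D, h^C)| = 9 * 9 = 81

81


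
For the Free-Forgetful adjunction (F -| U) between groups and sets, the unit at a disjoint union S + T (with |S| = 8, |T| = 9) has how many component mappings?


The unit eta_X: X -> U(F(X)) of the Free-Forgetful adjunction
maps each element of X to a generator of F(X). For X = S + T (disjoint
union in Set), |S + T| = |S| + |T|.
Total mappings = 8 + 9 = 17.

17


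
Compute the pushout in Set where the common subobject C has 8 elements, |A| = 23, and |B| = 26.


The pushout A +_C B identifies the images of C in A and B.
|A +_C B| = |A| + |B| - |C| (for injections).
= 23 + 26 - 8 = 41

41


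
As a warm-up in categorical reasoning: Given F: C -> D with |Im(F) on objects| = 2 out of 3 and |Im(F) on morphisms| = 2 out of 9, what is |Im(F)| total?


The image of F consists of distinct objects and distinct morphisms.
|Im(F)| on objects = 2
|Im(F)| on morphisms = 2
Total image cardinality = 2 + 2 = 4

4


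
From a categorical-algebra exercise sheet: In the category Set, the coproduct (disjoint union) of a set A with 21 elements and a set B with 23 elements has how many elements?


In Set, the coproduct A + B is the disjoint union.
|A + B| = |A| + |B| = 21 + 23 = 44

44


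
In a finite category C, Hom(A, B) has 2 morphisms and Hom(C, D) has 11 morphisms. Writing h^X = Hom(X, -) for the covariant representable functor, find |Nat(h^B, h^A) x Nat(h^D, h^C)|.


By the Yoneda lemma, Nat(h^B, h^A) is isomorphic to Hom(A, B),
so |Nat(h^B, h^A)| = |Hom(A, B)| and |Nat(h^D, h^C)| = |Hom(C, D)|.
|Hom(A, B)| = 2, |Hom(C, D)| = 11.
|Nat(h^B, h^A) x Nat(h^D, h^C)| = 2 * 11 = 22

22


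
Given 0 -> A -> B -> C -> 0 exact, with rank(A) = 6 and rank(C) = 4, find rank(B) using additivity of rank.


For a short exact sequence 0 -> A -> B -> C -> 0,
rank is additive: rank(B) = rank(A) + rank(C).
rank(B) = 6 + 4 = 10

10


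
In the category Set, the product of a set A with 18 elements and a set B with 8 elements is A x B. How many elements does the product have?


In Set, the product A x B is the Cartesian product.
By the universal property, |A x B| = |A| * |B|.
|A x B| = 18 * 8 = 144

144


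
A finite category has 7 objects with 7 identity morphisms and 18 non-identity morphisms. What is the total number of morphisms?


Each object has an identity morphism, giving 7 identities.
Adding the 18 non-identity morphisms:
Total = 7 + 18 = 25

25


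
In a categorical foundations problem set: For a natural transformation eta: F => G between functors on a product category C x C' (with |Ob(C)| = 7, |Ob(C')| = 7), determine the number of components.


A natural transformation eta: F => G assigns one component morphism per
object of the domain category.
The domain is the product category C x C', so
|Ob(C x C')| = |Ob(C)| * |Ob(C')| = 7 * 7 = 49.
Therefore eta has 49 component morphisms.

49


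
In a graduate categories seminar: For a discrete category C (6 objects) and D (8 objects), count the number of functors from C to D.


A functor from a discrete category C to D is determined by
where each object maps. Each of the 6 objects of C can map
to any of the 8 objects of D independently.
Number of functors = 8^6 = 262144

262144


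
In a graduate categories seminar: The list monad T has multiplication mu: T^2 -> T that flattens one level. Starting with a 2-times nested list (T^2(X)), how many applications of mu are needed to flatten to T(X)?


Each application of mu: T^2 -> T removes one layer of nesting.
Starting at depth 2 (i.e., T^2(X)), we need to reach T(X).
Number of mu applications = 2 - 1 = 1

1


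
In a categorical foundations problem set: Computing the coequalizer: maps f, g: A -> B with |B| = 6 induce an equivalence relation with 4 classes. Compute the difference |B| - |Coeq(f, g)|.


The coequalizer Coeq(f, g) = B / ~ has one element per equivalence class.
|B| = 6, |Coeq(f, g)| = 4.
|B| - |Coeq(f, g)| = 6 - 4 = 2.

2


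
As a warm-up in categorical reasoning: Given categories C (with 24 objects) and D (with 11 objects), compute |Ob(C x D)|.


The product category C x D has objects that are pairs (c, d).
Number of pairs = |Ob(C)| * |Ob(D)| = 24 * 11 = 264

264


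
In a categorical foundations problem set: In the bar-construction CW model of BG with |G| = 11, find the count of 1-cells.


In the bar-construction CW model of BG, the n-cells are indexed by
n-tuples [g_1|...|g_n] of non-identity elements of G (degenerate
simplices with some g_i = e do not contribute cells), so there are
(|G| - 1)^n n-cells.
For dim = 1 with |G| = 11:
cells = (11 - 1)^1 = 10^1 = 10

10


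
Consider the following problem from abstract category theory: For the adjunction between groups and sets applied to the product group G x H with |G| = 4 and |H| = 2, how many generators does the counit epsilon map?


The counit epsilon_K: F(U(K)) -> K of the Free-Forgetful adjunction
maps |K| generators of F(U(K)) into K. For K = G x H (the product group),
|G x H| = |G| * |H|.
Total generators mapped = 4 * 2 = 8.

8


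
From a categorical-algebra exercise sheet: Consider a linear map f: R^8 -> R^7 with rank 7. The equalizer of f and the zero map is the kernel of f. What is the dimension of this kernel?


The equalizer of f and the zero map is ker(f).
By the rank-nullity theorem: dim(ker(f)) = dim(domain) - rank(f).
dim(ker(f)) = 8 - 7 = 1

1


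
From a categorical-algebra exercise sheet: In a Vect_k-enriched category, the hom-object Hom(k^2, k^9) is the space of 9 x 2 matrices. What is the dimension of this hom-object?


In Vect-enriched categories, Hom(k^n, k^m) is the space of m x n matrices.
dim(Hom(k^2, k^9)) = 9 * 2 = 18

18


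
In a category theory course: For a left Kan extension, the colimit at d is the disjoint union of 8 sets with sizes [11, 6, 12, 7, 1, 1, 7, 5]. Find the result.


Pointwise, the left Kan extension (Lan_F H)(d) is the colimit, indexed
by the comma category (F downarrow d), of H composed with the
projection (F downarrow d) -> C. Here that colimit is given
as a coproduct (disjoint union) of sets, so its cardinality is the
sum of the sizes of the summands.
Coproduct of sets with sizes: 11 + 6 + 12 + 7 + 1 + 1 + 7 + 5
= 50

50


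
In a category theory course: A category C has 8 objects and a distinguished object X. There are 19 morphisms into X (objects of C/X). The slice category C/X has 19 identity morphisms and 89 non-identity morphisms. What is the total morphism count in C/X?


In the slice category C/X, objects are morphisms to X.
Identity morphisms: 19 (one per object of C/X).
Non-identity morphisms: 89.
Total = 19 + 89 = 108

108


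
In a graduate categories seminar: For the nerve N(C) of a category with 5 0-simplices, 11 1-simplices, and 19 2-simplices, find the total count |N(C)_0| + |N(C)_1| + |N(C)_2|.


The 2-skeleton of the nerve N(C) consists of simplices in dimensions 0, 1, 2:
  |N(C)_0| = 5 (objects)
  |N(C)_1| = 11 (morphisms)
  |N(C)_2| = 19 (composable pairs)
Total = 5 + 11 + 19 = 35

35


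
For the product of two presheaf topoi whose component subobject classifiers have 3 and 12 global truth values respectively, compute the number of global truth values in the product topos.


In a product of presheaf topoi E_1 x E_2, the subobject classifier
is Omega = Omega_1 x Omega_2 (componentwise), so
|Omega(top)| = |Omega_1(top_1)| * |Omega_2(top_2)|.
= 3 * 12 = 36.

36


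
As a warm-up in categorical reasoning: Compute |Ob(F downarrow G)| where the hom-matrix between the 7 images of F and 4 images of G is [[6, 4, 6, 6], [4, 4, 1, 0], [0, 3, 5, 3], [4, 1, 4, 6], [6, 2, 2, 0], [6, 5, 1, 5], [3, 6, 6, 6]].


Objects of (F downarrow G) are triples (a, b, h: F(a)->G(b)).
The count equals the sum of all entries in the hom-matrix.
sum(row 0) = 22
sum(row 1) = 9
sum(row 2) = 11
sum(row 3) = 15
sum(row 4) = 10
sum(row 5) = 17
sum(row 6) = 21
Grand total = 105

105


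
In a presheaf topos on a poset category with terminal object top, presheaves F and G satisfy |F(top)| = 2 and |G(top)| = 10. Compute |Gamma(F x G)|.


Global sections of a presheaf on a poset with terminal top satisfy
Gamma(H) ~ H(top). Presheaves admit pointwise products, so
(F x G)(top) = F(top) x G(top) (Cartesian product).
|Gamma(F x G)| = |F(top)| * |G(top)| = 2 * 10 = 20.

20


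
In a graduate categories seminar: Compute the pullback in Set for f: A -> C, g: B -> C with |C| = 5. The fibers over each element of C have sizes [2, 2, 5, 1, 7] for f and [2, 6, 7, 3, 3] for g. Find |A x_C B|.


The pullback A x_C B consists of pairs (a, b) with f(a) = g(b).
For each element c in C, the fiber product has |f^-1(c)| * |g^-1(c)| elements.
Summing over C: 2 * 2 + 2 * 6 + 5 * 7 + 1 * 3 + 7 * 3
= 4 + 12 + 35 + 3 + 21 = 75

75


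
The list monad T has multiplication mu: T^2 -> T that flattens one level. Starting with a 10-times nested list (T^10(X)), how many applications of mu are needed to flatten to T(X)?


Each application of mu: T^2 -> T removes one layer of nesting.
Starting at depth 10 (i.e., T^10(X)), we need to reach T(X).
Number of mu applications = 10 - 1 = 9

9


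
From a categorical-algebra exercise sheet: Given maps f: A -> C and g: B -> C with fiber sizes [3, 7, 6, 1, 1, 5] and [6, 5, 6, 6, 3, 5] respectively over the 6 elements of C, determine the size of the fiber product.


The pullback A x_C B consists of pairs (a, b) with f(a) = g(b).
For each element c in C, the fiber product has |f^-1(c)| * |g^-1(c)| elements.
Summing over C: 3 * 6 + 7 * 5 + 6 * 6 + 1 * 6 + 1 * 3 + 5 * 5
= 18 + 35 + 36 + 6 + 3 + 25 = 123

123


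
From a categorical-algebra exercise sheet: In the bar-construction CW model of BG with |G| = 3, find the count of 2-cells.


In the bar-construction CW model of BG, the n-cells are indexed by
n-tuples [g_1|...|g_n] of non-identity elements of G (degenerate
simplices with some g_i = e do not contribute cells), so there are
(|G| - 1)^n n-cells.
For dim = 2 with |G| = 3:
cells = (3 - 1)^2 = 2^2 = 4

4


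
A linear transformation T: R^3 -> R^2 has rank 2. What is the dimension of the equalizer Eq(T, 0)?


The equalizer of f and the zero map is ker(f).
By the rank-nullity theorem: dim(ker(f)) = dim(domain) - rank(f).
dim(ker(f)) = 3 - 2 = 1

1


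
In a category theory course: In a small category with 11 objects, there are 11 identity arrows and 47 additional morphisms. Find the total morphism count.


Each object has an identity morphism, giving 11 identities.
Adding the 47 non-identity morphisms:
Total = 11 + 47 = 58

58


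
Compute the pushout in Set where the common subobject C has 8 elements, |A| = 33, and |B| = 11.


The pushout A +_C B identifies the images of C in A and B.
|A +_C B| = |A| + |B| - |C| (for injections).
= 33 + 11 - 8 = 36

36


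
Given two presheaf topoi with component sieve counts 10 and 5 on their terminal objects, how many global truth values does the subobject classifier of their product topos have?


In a product of presheaf topoi E_1 x E_2, the subobject classifier
is Omega = Omega_1 x Omega_2 (componentwise), so
|Omega(top)| = |Omega_1(top_1)| * |Omega_2(top_2)|.
= 10 * 5 = 50.

50


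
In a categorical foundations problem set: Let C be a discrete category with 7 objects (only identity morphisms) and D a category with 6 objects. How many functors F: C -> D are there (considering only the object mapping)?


A functor from a discrete category C to D is determined by
where each object maps. Each of the 7 objects of C can map
to any of the 6 objects of D independently.
Number of functors = 6^7 = 279936

279936


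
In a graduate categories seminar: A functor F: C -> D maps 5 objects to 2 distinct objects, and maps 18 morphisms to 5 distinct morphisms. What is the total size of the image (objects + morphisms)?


The image of F consists of distinct objects and distinct morphisms.
|Im(F)| on objects = 2
|Im(F)| on morphisms = 5
Total image cardinality = 2 + 5 = 7

7


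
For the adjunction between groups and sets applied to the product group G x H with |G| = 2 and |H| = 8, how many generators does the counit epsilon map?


The counit epsilon_K: F(U(K)) -> K of the Free-Forgetful adjunction
maps |K| generators of F(U(K)) into K. For K = G x H (the product group),
|G x H| = |G| * |H|.
Total generators mapped = 2 * 8 = 16.

16


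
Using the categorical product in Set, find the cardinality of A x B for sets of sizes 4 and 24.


In Set, the product A x B is the Cartesian product.
By the universal property, |A x B| = |A| * |B|.
|A x B| = 4 * 24 = 96

96


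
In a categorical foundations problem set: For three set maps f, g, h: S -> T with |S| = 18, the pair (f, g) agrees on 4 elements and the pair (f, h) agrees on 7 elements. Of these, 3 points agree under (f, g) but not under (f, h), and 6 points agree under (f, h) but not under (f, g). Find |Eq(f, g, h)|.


Eq(f, g, h) is the triple-agreement set: points in S where all three
maps take the same value. Using inclusion-exclusion on the pairwise data:
Pair (f, g) agrees on 4 points; pair (f, h) on 7 points.
Points agreeing under (f, g) but not (f, h) = 3; under (f, h) but not (f, g) = 6.
Triple-agreement = agreement-in-(f, g) minus points that agree under (f, g) but not (f, h):
|Eq(f, g, h)| = 4 - 3 = 1
(cross-check via (f, h): 7 - 6 = 1.)

1


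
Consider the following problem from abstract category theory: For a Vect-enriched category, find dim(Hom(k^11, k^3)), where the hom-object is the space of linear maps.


In Vect-enriched categories, Hom(k^n, k^m) is the space of m x n matrices.
dim(Hom(k^11, k^3)) = 3 * 11 = 33

33


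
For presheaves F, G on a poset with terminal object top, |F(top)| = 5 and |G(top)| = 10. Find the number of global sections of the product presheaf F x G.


Global sections of a presheaf on a poset with terminal top satisfy
Gamma(H) ~ H(top). Presheaves admit pointwise products, so
(F x G)(top) = F(top) x G(top) (Cartesian product).
|Gamma(F x G)| = |F(top)| * |G(top)| = 5 * 10 = 50.

50


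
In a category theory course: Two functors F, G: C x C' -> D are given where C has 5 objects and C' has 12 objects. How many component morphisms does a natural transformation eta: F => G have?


A natural transformation eta: F => G assigns one component morphism per
object of the domain category.
The domain is the product category C x C', so
|Ob(C x C')| = |Ob(C)| * |Ob(C')| = 5 * 12 = 60.
Therefore eta has 60 component morphisms.

60


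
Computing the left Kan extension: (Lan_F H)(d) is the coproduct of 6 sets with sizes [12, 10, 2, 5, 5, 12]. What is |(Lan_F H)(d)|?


Pointwise, the left Kan extension (Lan_F H)(d) is the colimit, indexed
by the comma category (F downarrow d), of H composed with the
projection (F downarrow d) -> C. Here that colimit is given
as a coproduct (disjoint union) of sets, so its cardinality is the
sum of the sizes of the summands.
Coproduct of sets with sizes: 12 + 10 + 2 + 5 + 5 + 12
= 46

46


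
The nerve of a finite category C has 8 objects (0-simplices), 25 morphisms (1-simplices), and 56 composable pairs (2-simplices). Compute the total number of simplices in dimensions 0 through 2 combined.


The 2-skeleton of the nerve N(C) consists of simplices in dimensions 0, 1, 2:
  |N(C)_0| = 8 (objects)
  |N(C)_1| = 25 (morphisms)
  |N(C)_2| = 56 (composable pairs)
Total = 8 + 25 + 56 = 89

89


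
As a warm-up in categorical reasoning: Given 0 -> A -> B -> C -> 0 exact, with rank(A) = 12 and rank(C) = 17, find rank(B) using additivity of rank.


For a short exact sequence 0 -> A -> B -> C -> 0,
rank is additive: rank(B) = rank(A) + rank(C).
rank(B) = 12 + 17 = 29

29


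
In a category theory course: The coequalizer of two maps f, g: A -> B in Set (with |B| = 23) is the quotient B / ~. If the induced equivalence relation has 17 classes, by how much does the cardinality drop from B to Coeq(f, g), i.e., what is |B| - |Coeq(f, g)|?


The coequalizer Coeq(f, g) = B / ~ has one element per equivalence class.
|B| = 23, |Coeq(f, g)| = 17.
|B| - |Coeq(f, g)| = 23 - 17 = 6.

6


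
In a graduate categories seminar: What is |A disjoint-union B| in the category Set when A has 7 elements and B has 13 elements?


In Set, the coproduct A + B is the disjoint union.
|A + B| = |A| + |B| = 7 + 13 = 20

20
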